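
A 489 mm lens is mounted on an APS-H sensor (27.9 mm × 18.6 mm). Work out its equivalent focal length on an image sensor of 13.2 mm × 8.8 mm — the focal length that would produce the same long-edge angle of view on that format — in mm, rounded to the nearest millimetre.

231 mm

Equal angle of view means equal width/f ratio, so f₂ = f₁ · (width₂/width₁) = 489 × 13.2/27.9.
f₂ = 489 × 0.47312 ≈ 231.355 mm.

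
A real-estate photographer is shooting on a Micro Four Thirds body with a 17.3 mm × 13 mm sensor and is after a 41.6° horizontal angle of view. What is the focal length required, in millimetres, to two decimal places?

From α = 2·arctan(w/2f) we get f = w / (2·tan(α/2)).
With w = 17.3 mm and α/2 = 20.8°, tan(α/2) ≈ 0.37986, so f ≈ 17.3 / 0.75973 ≈ 22.7713 mm.

22.77 mm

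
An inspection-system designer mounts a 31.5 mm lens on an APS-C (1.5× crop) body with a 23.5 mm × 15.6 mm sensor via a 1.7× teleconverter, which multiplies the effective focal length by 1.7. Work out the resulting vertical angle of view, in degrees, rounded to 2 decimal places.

Effective focal length f = 31.5 × 1.7 = 53.55 mm.
α = 2·arctan(15.6 / (2 × 53.55)) = 2·arctan(0.14566) ≈ 16.5746°.

16.57°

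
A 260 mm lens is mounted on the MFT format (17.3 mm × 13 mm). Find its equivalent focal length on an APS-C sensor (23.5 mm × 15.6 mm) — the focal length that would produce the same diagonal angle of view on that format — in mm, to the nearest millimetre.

339 mm

Sensor diagonal = √(17.3² + 13²) = √468.2900 ≈ 21.6400 mm.
Sensor diagonal = √(23.5² + 15.6²) = √795.6100 ≈ 28.2066 mm.
Equal angle of view means equal diagonal/f ratio, so f₂ = f₁ · (diagonal₂/diagonal₁) = 260 × 28.2066/21.6400.
f₂ = 260 × 1.30344 ≈ 338.896 mm.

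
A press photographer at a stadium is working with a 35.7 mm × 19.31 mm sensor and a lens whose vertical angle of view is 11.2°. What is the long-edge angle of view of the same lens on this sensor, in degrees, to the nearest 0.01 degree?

From the vertical AOV: f = 19.31 / (2·tan(5.6°)) = 19.31 / 0.19610 ≈ 98.4693 mm.
Long-edge AOV = 2·arctan(35.7 / (2 × 98.4693)) = 2·arctan(0.18127) ≈ 20.5494°.

20.55°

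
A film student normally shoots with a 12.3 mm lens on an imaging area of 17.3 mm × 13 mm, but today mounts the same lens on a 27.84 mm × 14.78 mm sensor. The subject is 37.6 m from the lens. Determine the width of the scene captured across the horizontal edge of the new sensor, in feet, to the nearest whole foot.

279 ft

The focal length stays 12.3 mm; the relevant sensor dimension is now w = 27.84 mm. Object distance dₒ = 37.6 m = 37600 mm.
Thin-lens field width W = w·(dₒ − f)/f = 27.84 × (37600 − 12.3)/12.3 ≈ 85076.550 mm = 85076.550/304.8 ft = 279.123 ft.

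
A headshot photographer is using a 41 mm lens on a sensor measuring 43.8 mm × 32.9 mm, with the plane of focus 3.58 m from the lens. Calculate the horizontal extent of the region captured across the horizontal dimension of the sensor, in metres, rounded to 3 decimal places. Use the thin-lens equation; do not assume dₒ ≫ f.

3.781 m

dₒ: 3.58 m = 3580 mm.
Similar triangles through the lens centre give W/dₒ = w/dᵢ; with 1/f = 1/dₒ + 1/dᵢ this gives W = w·(dₒ − f)/f.
W = 43.8 mm × (3580 − 41) / 41 = 43.8 × 86.3171 ≈ 3780.688 mm = 3.78069 m.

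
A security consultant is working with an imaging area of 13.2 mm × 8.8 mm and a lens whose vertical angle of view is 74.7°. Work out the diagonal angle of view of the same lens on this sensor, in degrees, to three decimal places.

107.978°

From the vertical AOV: f = 8.8 / (2·tan(37.35°)) = 8.8 / 1.52635 ≈ 5.7654 mm.
Sensor diagonal = √(13.2² + 8.8²) = √251.6800 ≈ 15.8644 mm.
Diagonal AOV = 2·arctan(15.8644 / (2 × 5.7654)) = 2·arctan(1.37583) ≈ 107.9783°.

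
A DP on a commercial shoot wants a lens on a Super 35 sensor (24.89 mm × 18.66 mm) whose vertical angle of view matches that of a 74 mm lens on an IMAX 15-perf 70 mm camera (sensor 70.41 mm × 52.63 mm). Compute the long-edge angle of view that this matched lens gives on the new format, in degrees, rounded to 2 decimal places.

50.75°

Equal vertical AOV ⇒ f₂ = f₁ · 18.66/52.63 = 74 × 0.35455 ≈ 26.2367 mm.
Long-edge AOV on the new format = 2·arctan(24.89 / (2 × 26.2367)) = 2·arctan(0.47433) ≈ 50.7532°.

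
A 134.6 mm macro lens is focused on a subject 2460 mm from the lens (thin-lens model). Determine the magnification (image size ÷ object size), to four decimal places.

Thin lens: 1/f = 1/dₒ + 1/dᵢ → 1/dᵢ = 1/134.6 − 1/2460 = 0.0070229 mm⁻¹, so dᵢ ≈ 142.3910 mm.
Magnification m = dᵢ/dₒ = 142.3910/2460 ≈ 0.05788.

0.0579×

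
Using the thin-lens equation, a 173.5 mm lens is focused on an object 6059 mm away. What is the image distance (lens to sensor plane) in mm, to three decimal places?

1/dᵢ = 1/f − 1/dₒ = 1/173.5 − 1/6059 = 0.0055986 mm⁻¹.
dᵢ = 1/0.0055986 ≈ 178.6146 mm.

178.615 mm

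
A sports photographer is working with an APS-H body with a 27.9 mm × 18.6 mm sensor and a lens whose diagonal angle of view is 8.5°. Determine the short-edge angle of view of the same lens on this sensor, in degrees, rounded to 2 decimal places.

Sensor diagonal = √(27.9² + 18.6²) = √1124.3700 ≈ 33.5316 mm.
From the diagonal AOV: f = 33.5316 / (2·tan(4.25°)) = 33.5316 / 0.14863 ≈ 225.6113 mm.
Short-edge AOV = 2·arctan(18.6 / (2 × 225.6113)) = 2·arctan(0.04122) ≈ 4.7209°.

4.72°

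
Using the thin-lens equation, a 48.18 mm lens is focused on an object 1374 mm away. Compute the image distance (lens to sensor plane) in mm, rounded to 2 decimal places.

49.93 mm

1/dᵢ = 1/f − 1/dₒ = 1/48.18 − 1/1374 = 0.0200277 mm⁻¹.
dᵢ = 1/0.0200277 ≈ 49.9309 mm.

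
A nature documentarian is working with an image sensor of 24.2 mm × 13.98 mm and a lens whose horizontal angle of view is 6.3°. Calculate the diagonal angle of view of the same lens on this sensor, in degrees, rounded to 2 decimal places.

7.27°

From the horizontal AOV: f = 24.2 / (2·tan(3.15°)) = 24.2 / 0.11007 ≈ 219.8668 mm.
Sensor diagonal = √(24.2² + 13.98²) = √781.0804 ≈ 27.9478 mm.
Diagonal AOV = 2·arctan(27.9478 / (2 × 219.8668)) = 2·arctan(0.06356) ≈ 7.2732°.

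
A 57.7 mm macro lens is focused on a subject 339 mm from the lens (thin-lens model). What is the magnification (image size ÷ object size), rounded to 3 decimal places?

0.205×

Thin lens: 1/f = 1/dₒ + 1/dᵢ → 1/dᵢ = 1/57.7 − 1/339 = 0.0143812 mm⁻¹, so dᵢ ≈ 69.5354 mm.
Magnification m = dᵢ/dₒ = 69.5354/339 ≈ 0.20512.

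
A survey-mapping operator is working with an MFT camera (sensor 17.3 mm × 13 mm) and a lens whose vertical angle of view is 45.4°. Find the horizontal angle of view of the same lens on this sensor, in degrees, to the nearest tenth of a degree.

58.2°

From the vertical AOV: f = 13 / (2·tan(22.7°)) = 13 / 0.83662 ≈ 15.5388 mm.
Horizontal AOV = 2·arctan(17.3 / (2 × 15.5388)) = 2·arctan(0.55667) ≈ 58.2070°.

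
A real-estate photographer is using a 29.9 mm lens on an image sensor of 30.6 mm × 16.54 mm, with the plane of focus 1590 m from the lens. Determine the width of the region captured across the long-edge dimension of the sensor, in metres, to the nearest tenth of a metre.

dₒ: 1590 m = 1.59e+06 mm.
Similar triangles through the lens centre give W/dₒ = w/dᵢ; with 1/f = 1/dₒ + 1/dᵢ this gives W = w·(dₒ − f)/f.
W = 30.6 mm × (1.59e+06 − 29.9) / 29.9 = 30.6 × 53176.2575 ≈ 1627193.480 mm = 1627.19 m.

1627.2 m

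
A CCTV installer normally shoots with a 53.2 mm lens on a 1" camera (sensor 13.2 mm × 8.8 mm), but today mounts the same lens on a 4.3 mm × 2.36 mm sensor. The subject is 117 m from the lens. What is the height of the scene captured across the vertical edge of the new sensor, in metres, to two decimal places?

The focal length stays 53.2 mm; the relevant sensor dimension is now h = 2.36 mm. Object distance dₒ = 117 m = 117000 mm.
Thin-lens field height W = h·(dₒ − f)/f = 2.36 × (117000 − 53.2)/53.2 ≈ 5187.866 mm = 5.18787 m.

5.19 m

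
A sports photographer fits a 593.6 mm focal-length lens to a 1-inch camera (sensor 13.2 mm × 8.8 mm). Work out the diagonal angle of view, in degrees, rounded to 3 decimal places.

Sensor diagonal = √(13.2² + 8.8²) = √251.6800 ≈ 15.8644 mm.
Angle of view α = 2·arctan(d/2f) with d = 15.8644 mm and f = 593.6 mm.
d/2f = 0.01336; arctan(0.01336) ≈ 0.7656°, so α ≈ 1.5312°.

1.531°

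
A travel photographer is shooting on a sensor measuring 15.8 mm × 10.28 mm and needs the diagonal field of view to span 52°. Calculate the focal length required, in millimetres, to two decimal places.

Sensor diagonal = √(15.8² + 10.28²) = √355.3184 ≈ 18.8499 mm.
From α = 2·arctan(d/2f) we get f = d / (2·tan(α/2)).
With d = 18.8499 mm and α/2 = 26°, tan(α/2) ≈ 0.48773, so f ≈ 18.8499 / 0.97547 ≈ 19.3240 mm.

19.32 mm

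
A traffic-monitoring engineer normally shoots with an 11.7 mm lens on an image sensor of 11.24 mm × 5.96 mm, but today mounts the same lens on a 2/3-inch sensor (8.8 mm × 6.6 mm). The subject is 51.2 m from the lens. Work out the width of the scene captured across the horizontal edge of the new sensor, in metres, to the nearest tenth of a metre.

The focal length stays 11.7 mm; the relevant sensor dimension is now w = 8.8 mm. Object distance dₒ = 51.2 m = 51200 mm.
Thin-lens field width W = w·(dₒ − f)/f = 8.8 × (51200 − 11.7)/11.7 ≈ 38500.602 mm = 38.5006 m.

38.5 m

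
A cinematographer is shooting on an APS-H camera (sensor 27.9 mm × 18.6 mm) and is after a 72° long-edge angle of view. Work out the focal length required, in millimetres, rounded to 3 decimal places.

19.201 mm

From α = 2·arctan(w/2f) we get f = w / (2·tan(α/2)).
With w = 27.9 mm and α/2 = 36°, tan(α/2) ≈ 0.72654, so f ≈ 27.9 / 1.45309 ≈ 19.2005 mm.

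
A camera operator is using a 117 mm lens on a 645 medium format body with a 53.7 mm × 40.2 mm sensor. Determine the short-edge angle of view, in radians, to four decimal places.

Angle of view α = 2·arctan(h/2f) with h = 40.2 mm and f = 117 mm.
h/2f = 0.17179; arctan(0.17179) ≈ 0.1701 rad, so α ≈ 0.3403 rad.

0.3403 rad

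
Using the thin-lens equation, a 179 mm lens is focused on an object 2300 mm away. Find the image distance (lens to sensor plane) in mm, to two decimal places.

194.11 mm

1/dᵢ = 1/f − 1/dₒ = 1/179 − 1/2300 = 0.0051518 mm⁻¹.
dᵢ = 1/0.0051518 ≈ 194.1066 mm.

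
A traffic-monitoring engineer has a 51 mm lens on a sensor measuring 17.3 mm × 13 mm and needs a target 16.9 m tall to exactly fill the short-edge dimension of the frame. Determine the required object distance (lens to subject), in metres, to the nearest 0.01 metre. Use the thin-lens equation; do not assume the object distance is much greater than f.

66.35 m

W: 16.9 m = 16900 mm.
Magnification m = h/W = dᵢ/dₒ; combined with 1/f = 1/dₒ + 1/dᵢ this gives dₒ = f·(1 + W/h).
dₒ = 51 mm × (1 + 16900/13) = 51 × 1301.0000 ≈ 66351.000 mm = 66.351 m.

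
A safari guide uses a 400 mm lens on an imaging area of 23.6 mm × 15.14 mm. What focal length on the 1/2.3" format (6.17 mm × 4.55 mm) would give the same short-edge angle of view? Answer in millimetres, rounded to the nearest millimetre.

Equal angle of view means equal height/f ratio, so f₂ = f₁ · (height₂/height₁) = 400 × 4.55/15.14.
f₂ = 400 × 0.30053 ≈ 120.211 mm.

120 mm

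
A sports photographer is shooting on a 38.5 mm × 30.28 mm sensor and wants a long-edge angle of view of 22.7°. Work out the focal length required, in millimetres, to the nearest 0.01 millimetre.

From α = 2·arctan(w/2f) we get f = w / (2·tan(α/2)).
With w = 38.5 mm and α/2 = 11.35°, tan(α/2) ≈ 0.20073, so f ≈ 38.5 / 0.40145 ≈ 95.9012 mm.

95.90 mm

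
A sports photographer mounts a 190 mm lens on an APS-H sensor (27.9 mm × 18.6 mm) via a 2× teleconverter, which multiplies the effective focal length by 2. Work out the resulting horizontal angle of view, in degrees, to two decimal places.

4.20°

Effective focal length f = 190 × 2 = 380 mm.
α = 2·arctan(27.9 / (2 × 380)) = 2·arctan(0.03671) ≈ 4.2048°.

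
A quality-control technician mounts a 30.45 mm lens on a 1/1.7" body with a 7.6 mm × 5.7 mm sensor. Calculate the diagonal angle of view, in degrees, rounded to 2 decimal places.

17.73°

Sensor diagonal = √(7.6² + 5.7²) = √90.2500 ≈ 9.5000 mm.
Angle of view α = 2·arctan(d/2f) with d = 9.5000 mm and f = 30.45 mm.
d/2f = 0.15599; arctan(0.15599) ≈ 8.8663°, so α ≈ 17.7326°.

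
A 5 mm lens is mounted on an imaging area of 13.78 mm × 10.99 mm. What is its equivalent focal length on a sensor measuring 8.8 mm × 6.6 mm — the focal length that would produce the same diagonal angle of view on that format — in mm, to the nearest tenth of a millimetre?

3.1 mm

Sensor diagonal = √(13.78² + 10.99²) = √310.6685 ≈ 17.6258 mm.
Sensor diagonal = √(8.8² + 6.6²) = √121.0000 ≈ 11.0000 mm.
Equal angle of view means equal diagonal/f ratio, so f₂ = f₁ · (diagonal₂/diagonal₁) = 5 × 11.0000/17.6258.
f₂ = 5 × 0.62409 ≈ 3.120 mm.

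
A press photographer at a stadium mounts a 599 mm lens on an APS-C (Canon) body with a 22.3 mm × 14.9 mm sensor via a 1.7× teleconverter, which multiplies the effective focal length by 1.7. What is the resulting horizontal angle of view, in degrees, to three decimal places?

1.255°

Effective focal length f = 599 × 1.7 = 1018.3 mm.
α = 2·arctan(22.3 / (2 × 1018.3)) = 2·arctan(0.01095) ≈ 1.2547°.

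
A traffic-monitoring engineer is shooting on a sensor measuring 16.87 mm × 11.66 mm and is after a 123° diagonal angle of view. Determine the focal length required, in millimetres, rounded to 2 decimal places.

Sensor diagonal = √(16.87² + 11.66²) = √420.5525 ≈ 20.5074 mm.
From α = 2·arctan(d/2f) we get f = d / (2·tan(α/2)).
With d = 20.5074 mm and α/2 = 61.5°, tan(α/2) ≈ 1.84177, so f ≈ 20.5074 / 3.68354 ≈ 5.5673 mm.

5.57 mm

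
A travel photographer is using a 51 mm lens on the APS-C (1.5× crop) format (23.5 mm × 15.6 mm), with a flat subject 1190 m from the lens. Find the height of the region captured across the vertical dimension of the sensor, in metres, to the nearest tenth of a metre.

dₒ: 1190 m = 1.19e+06 mm.
Similar triangles through the lens centre give W/dₒ = h/dᵢ; with 1/f = 1/dₒ + 1/dᵢ this gives W = h·(dₒ − f)/f.
W = 15.6 mm × (1.19e+06 − 51) / 51 = 15.6 × 23332.3333 ≈ 363984.400 mm = 363.984 m.

364.0 m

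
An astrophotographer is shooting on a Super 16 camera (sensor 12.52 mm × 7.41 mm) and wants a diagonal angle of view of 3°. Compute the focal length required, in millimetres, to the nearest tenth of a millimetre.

Sensor diagonal = √(12.52² + 7.41²) = √211.6585 ≈ 14.5485 mm.
From α = 2·arctan(d/2f) we get f = d / (2·tan(α/2)).
With d = 14.5485 mm and α/2 = 1.5°, tan(α/2) ≈ 0.02619, so f ≈ 14.5485 / 0.05237 ≈ 277.7922 mm.

277.8 mm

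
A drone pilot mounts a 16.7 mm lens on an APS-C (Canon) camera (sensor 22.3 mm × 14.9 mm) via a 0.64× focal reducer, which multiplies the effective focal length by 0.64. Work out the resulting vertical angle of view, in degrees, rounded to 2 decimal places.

Effective focal length f = 16.7 × 0.64 = 10.688 mm.
α = 2·arctan(14.9 / (2 × 10.688)) = 2·arctan(0.69704) ≈ 69.7563°.

69.76°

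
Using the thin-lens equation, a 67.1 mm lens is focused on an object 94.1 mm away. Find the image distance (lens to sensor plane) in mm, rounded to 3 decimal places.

1/dᵢ = 1/f − 1/dₒ = 1/67.1 − 1/94.1 = 0.0042761 mm⁻¹.
dᵢ = 1/0.0042761 ≈ 233.8559 mm.

233.856 mm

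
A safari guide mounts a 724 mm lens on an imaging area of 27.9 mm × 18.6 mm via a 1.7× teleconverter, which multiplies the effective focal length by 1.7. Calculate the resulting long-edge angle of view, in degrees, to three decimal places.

1.299°

Effective focal length f = 724 × 1.7 = 1230.8 mm.
α = 2·arctan(27.9 / (2 × 1230.8)) = 2·arctan(0.01133) ≈ 1.2987°.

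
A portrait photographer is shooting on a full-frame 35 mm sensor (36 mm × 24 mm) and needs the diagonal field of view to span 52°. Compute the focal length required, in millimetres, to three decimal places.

44.355 mm

Sensor diagonal = √(36² + 24²) = √1872.0000 ≈ 43.2666 mm.
From α = 2·arctan(d/2f) we get f = d / (2·tan(α/2)).
With d = 43.2666 mm and α/2 = 26°, tan(α/2) ≈ 0.48773, so f ≈ 43.2666 / 0.97547 ≈ 44.3549 mm.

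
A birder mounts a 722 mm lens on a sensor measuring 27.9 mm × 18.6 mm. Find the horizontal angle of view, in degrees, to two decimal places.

Angle of view α = 2·arctan(w/2f) with w = 27.9 mm and f = 722 mm.
w/2f = 0.01932; arctan(0.01932) ≈ 1.1069°, so α ≈ 2.2138°.

2.21°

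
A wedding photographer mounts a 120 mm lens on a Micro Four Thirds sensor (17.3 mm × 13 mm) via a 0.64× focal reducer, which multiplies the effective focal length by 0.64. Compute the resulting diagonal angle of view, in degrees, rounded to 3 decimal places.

16.039°

Effective focal length f = 120 × 0.64 = 76.8 mm.
Sensor diagonal = √(17.3² + 13²) = √468.2900 ≈ 21.6400 mm.
α = 2·arctan(21.640 / (2 × 76.8)) = 2·arctan(0.14089) ≈ 16.0387°.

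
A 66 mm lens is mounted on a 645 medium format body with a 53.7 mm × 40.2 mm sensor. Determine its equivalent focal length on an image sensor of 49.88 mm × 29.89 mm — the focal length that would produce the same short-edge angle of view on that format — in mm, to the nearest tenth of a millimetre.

49.1 mm

Equal angle of view means equal height/f ratio, so f₂ = f₁ · (height₂/height₁) = 66 × 29.89/40.2.
f₂ = 66 × 0.74353 ≈ 49.073 mm.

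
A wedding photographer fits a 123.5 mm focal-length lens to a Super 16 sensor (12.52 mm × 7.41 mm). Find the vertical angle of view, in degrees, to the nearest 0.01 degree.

Angle of view α = 2·arctan(h/2f) with h = 7.41 mm and f = 123.5 mm.
h/2f = 0.03000; arctan(0.03000) ≈ 1.7184°, so α ≈ 3.4367°.

3.44°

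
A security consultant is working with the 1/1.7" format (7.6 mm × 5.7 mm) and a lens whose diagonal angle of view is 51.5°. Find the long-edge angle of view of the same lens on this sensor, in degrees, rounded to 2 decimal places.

42.20°

Sensor diagonal = √(7.6² + 5.7²) = √90.2500 ≈ 9.5000 mm.
From the diagonal AOV: f = 9.5000 / (2·tan(25.75°)) = 9.5000 / 0.96469 ≈ 9.8478 mm.
Long-edge AOV = 2·arctan(7.6 / (2 × 9.8478)) = 2·arctan(0.38587) ≈ 42.2006°.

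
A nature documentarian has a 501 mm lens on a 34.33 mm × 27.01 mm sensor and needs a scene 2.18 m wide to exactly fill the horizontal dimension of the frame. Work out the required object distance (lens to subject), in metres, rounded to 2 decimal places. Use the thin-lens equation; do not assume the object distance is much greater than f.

W: 2.18 m = 2180 mm.
Magnification m = w/W = dᵢ/dₒ; combined with 1/f = 1/dₒ + 1/dᵢ this gives dₒ = f·(1 + W/w).
dₒ = 501 mm × (1 + 2180/34.33) = 501 × 64.5013 ≈ 32315.157 mm = 32.3152 m.

32.32 m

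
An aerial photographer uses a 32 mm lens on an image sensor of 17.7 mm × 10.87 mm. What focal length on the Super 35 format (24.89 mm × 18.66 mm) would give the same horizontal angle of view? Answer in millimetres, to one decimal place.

Equal angle of view means equal width/f ratio, so f₂ = f₁ · (width₂/width₁) = 32 × 24.89/17.7.
f₂ = 32 × 1.40621 ≈ 44.999 mm.

45.0 mm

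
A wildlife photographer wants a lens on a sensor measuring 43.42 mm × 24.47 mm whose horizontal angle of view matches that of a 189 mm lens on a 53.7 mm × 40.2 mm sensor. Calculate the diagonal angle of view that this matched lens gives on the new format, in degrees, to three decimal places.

18.523°

Equal horizontal AOV ⇒ f₂ = f₁ · 43.42/53.7 = 189 × 0.80857 ≈ 152.8190 mm.
Sensor diagonal = √(43.42² + 24.47²) = √2484.0773 ≈ 49.8405 mm.
Diagonal AOV on the new format = 2·arctan(49.8405 / (2 × 152.8190)) = 2·arctan(0.16307) ≈ 18.5235°.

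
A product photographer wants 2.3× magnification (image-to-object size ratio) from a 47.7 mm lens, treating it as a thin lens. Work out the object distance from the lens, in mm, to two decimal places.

68.44 mm

With m = dᵢ/dₒ and 1/f = 1/dₒ + 1/dᵢ, substituting dᵢ = m·dₒ gives 1/f = (1 + 1/m)/dₒ, hence dₒ = f·(1 + 1/m).
dₒ = 47.7 × (1 + 1/2.3) = 47.7 × 1.43478 ≈ 68.439 mm.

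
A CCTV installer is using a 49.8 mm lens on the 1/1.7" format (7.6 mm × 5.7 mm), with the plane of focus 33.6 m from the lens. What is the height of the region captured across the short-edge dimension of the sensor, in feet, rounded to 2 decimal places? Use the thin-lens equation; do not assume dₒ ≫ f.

12.60 ft

dₒ: 33.6 m = 33600 mm.
Similar triangles through the lens centre give W/dₒ = h/dᵢ; with 1/f = 1/dₒ + 1/dᵢ this gives W = h·(dₒ − f)/f.
W = 5.7 mm × (33600 − 49.8) / 49.8 = 5.7 × 673.6988 ≈ 3840.083 mm = 3840.083/304.8 ft = 12.5987 ft.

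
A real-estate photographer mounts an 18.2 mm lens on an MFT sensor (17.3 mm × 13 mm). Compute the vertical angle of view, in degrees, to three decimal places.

Angle of view α = 2·arctan(h/2f) with h = 13 mm and f = 18.2 mm.
h/2f = 0.35714; arctan(0.35714) ≈ 19.6538°, so α ≈ 39.3076°.

39.308°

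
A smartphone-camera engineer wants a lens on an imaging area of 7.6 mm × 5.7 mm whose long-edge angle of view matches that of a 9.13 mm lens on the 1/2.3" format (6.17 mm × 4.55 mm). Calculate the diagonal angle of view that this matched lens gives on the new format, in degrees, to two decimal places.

Equal long-edge AOV ⇒ f₂ = f₁ · 7.6/6.17 = 9.13 × 1.23177 ≈ 11.2460 mm.
Sensor diagonal = √(7.6² + 5.7²) = √90.2500 ≈ 9.5000 mm.
Diagonal AOV on the new format = 2·arctan(9.5000 / (2 × 11.2460)) = 2·arctan(0.42237) ≈ 45.7956°.

45.80°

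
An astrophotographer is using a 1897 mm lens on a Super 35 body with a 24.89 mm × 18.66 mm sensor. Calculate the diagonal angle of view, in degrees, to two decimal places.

0.94°

Sensor diagonal = √(24.89² + 18.66²) = √967.7077 ≈ 31.1080 mm.
Angle of view α = 2·arctan(d/2f) with d = 31.1080 mm and f = 1897 mm.
d/2f = 0.00820; arctan(0.00820) ≈ 0.4698°, so α ≈ 0.9395°.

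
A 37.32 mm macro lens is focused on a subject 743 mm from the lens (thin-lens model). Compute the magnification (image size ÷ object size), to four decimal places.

Thin lens: 1/f = 1/dₒ + 1/dᵢ → 1/dᵢ = 1/37.32 − 1/743 = 0.0254494 mm⁻¹, so dᵢ ≈ 39.2937 mm.
Magnification m = dᵢ/dₒ = 39.2937/743 ≈ 0.05289.

0.0529×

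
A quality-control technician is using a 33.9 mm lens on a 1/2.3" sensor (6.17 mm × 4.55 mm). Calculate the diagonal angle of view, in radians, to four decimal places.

Sensor diagonal = √(6.17² + 4.55²) = √58.7714 ≈ 7.6663 mm.
Angle of view α = 2·arctan(d/2f) with d = 7.6663 mm and f = 33.9 mm.
d/2f = 0.11307; arctan(0.11307) ≈ 0.1126 rad, so α ≈ 0.2252 rad.

0.2252 rad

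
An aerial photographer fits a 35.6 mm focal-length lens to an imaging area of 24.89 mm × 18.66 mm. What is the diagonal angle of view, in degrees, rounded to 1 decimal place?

47.2°

Sensor diagonal = √(24.89² + 18.66²) = √967.7077 ≈ 31.1080 mm.
Angle of view α = 2·arctan(d/2f) with d = 31.1080 mm and f = 35.6 mm.
d/2f = 0.43691; arctan(0.43691) ≈ 23.6010°, so α ≈ 47.2020°.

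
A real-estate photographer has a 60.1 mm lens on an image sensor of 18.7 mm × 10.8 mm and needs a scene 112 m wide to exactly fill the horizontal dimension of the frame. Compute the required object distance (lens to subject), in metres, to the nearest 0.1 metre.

360.0 m

W: 112 m = 112000 mm.
Magnification m = w/W = dᵢ/dₒ; combined with 1/f = 1/dₒ + 1/dᵢ this gives dₒ = f·(1 + W/w).
dₒ = 60.1 mm × (1 + 112000/18.7) = 60.1 × 5990.3048 ≈ 360017.319 mm = 360.017 m.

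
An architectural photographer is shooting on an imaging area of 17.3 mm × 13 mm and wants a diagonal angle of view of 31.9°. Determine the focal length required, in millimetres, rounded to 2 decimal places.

Sensor diagonal = √(17.3² + 13²) = √468.2900 ≈ 21.6400 mm.
From α = 2·arctan(d/2f) we get f = d / (2·tan(α/2)).
With d = 21.6400 mm and α/2 = 15.95°, tan(α/2) ≈ 0.28580, so f ≈ 21.6400 / 0.57160 ≈ 37.8585 mm.

37.86 mm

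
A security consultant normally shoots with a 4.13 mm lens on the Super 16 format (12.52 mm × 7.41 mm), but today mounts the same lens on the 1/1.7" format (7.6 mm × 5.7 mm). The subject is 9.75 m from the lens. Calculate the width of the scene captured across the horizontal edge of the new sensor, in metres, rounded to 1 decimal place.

17.9 m

The focal length stays 4.13 mm; the relevant sensor dimension is now w = 7.6 mm. Object distance dₒ = 9.75 m = 9750 mm.
Thin-lens field width W = w·(dₒ − f)/f = 7.6 × (9750 − 4.13)/4.13 ≈ 17934.289 mm = 17.9343 m.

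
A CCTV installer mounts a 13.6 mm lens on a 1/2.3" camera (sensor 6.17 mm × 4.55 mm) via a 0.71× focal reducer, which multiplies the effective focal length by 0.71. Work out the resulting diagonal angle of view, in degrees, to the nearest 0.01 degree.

43.30°

Effective focal length f = 13.6 × 0.71 = 9.656 mm.
Sensor diagonal = √(6.17² + 4.55²) = √58.7714 ≈ 7.6663 mm.
α = 2·arctan(7.666 / (2 × 9.656)) = 2·arctan(0.39697) ≈ 43.3030°.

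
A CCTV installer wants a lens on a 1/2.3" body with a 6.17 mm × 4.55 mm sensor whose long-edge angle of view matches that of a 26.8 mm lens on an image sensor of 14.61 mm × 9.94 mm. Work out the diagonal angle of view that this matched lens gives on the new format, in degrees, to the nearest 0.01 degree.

37.42°

Equal long-edge AOV ⇒ f₂ = f₁ · 6.17/14.61 = 26.8 × 0.42231 ≈ 11.3180 mm.
Sensor diagonal = √(6.17² + 4.55²) = √58.7714 ≈ 7.6663 mm.
Diagonal AOV on the new format = 2·arctan(7.6663 / (2 × 11.3180)) = 2·arctan(0.33868) ≈ 37.4199°.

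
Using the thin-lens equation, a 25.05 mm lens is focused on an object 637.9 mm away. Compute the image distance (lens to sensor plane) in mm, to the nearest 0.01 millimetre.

26.07 mm

1/dᵢ = 1/f − 1/dₒ = 1/25.05 − 1/637.9 = 0.0383525 mm⁻¹.
dᵢ = 1/0.0383525 ≈ 26.0739 mm.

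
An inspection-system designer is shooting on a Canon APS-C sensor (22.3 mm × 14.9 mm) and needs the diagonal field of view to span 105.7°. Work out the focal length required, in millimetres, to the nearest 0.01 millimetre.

Sensor diagonal = √(22.3² + 14.9²) = √719.3000 ≈ 26.8198 mm.
From α = 2·arctan(d/2f) we get f = d / (2·tan(α/2)).
With d = 26.8198 mm and α/2 = 52.85°, tan(α/2) ≈ 1.31984, so f ≈ 26.8198 / 2.63968 ≈ 10.1602 mm.

10.16 mm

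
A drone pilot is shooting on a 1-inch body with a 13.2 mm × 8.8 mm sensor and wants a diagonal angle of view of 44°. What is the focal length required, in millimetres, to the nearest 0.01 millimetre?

Sensor diagonal = √(13.2² + 8.8²) = √251.6800 ≈ 15.8644 mm.
From α = 2·arctan(d/2f) we get f = d / (2·tan(α/2)).
With d = 15.8644 mm and α/2 = 22°, tan(α/2) ≈ 0.40403, so f ≈ 15.8644 / 0.80805 ≈ 19.6329 mm.

19.63 mm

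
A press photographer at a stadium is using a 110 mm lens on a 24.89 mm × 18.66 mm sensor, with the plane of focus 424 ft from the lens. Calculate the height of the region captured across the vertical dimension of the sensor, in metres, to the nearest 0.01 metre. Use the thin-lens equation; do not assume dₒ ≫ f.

dₒ: 424 ft × 304.8 mm/ft = 129235.20 mm.
Similar triangles through the lens centre give W/dₒ = h/dᵢ; with 1/f = 1/dₒ + 1/dᵢ this gives W = h·(dₒ − f)/f.
W = 18.66 mm × (129235 − 110) / 110 = 18.66 × 1173.8654 ≈ 21904.329 mm = 21.9043 m.

21.90 m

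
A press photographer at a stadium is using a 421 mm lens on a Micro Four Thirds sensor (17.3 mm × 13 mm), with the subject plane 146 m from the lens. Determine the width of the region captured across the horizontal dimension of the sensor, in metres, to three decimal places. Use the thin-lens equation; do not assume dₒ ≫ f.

dₒ: 146 m = 146000 mm.
Similar triangles through the lens centre give W/dₒ = w/dᵢ; with 1/f = 1/dₒ + 1/dᵢ this gives W = w·(dₒ − f)/f.
W = 17.3 mm × (146000 − 421) / 421 = 17.3 × 345.7933 ≈ 5982.225 mm = 5.98222 m.

5.982 m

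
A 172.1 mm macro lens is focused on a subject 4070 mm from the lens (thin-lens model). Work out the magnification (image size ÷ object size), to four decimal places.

0.0442×

Thin lens: 1/f = 1/dₒ + 1/dᵢ → 1/dᵢ = 1/172.1 − 1/4070 = 0.0055649 mm⁻¹, so dᵢ ≈ 179.6986 mm.
Magnification m = dᵢ/dₒ = 179.6986/4070 ≈ 0.04415.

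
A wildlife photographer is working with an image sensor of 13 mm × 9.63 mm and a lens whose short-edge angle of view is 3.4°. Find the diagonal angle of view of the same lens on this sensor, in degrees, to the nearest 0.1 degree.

From the short-edge AOV: f = 9.63 / (2·tan(1.7°)) = 9.63 / 0.05936 ≈ 162.2342 mm.
Sensor diagonal = √(13² + 9.63²) = √261.7369 ≈ 16.1783 mm.
Diagonal AOV = 2·arctan(16.1783 / (2 × 162.2342)) = 2·arctan(0.04986) ≈ 5.7089°.

5.7°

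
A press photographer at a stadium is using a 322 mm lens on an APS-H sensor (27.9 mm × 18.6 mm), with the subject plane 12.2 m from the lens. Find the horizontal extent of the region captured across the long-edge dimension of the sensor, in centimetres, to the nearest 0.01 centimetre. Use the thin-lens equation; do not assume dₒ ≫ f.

dₒ: 12.2 m = 12200 mm.
Similar triangles through the lens centre give W/dₒ = w/dᵢ; with 1/f = 1/dₒ + 1/dᵢ this gives W = w·(dₒ − f)/f.
W = 27.9 mm × (12200 − 322) / 322 = 27.9 × 36.8882 ≈ 1029.181 mm = 102.918 cm.

102.92 cm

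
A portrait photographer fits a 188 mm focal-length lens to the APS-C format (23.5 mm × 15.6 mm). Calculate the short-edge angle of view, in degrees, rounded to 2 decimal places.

4.75°

Angle of view α = 2·arctan(h/2f) with h = 15.6 mm and f = 188 mm.
h/2f = 0.04149; arctan(0.04149) ≈ 2.3758°, so α ≈ 4.7516°.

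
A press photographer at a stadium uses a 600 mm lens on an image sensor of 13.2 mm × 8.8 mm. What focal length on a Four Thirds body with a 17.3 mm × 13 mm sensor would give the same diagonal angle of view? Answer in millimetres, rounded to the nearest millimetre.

818 mm

Sensor diagonal = √(13.2² + 8.8²) = √251.6800 ≈ 15.8644 mm.
Sensor diagonal = √(17.3² + 13²) = √468.2900 ≈ 21.6400 mm.
Equal angle of view means equal diagonal/f ratio, so f₂ = f₁ · (diagonal₂/diagonal₁) = 600 × 21.6400/15.8644.
f₂ = 600 × 1.36406 ≈ 818.435 mm.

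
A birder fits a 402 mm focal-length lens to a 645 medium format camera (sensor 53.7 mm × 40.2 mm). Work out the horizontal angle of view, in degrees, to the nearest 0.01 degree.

Angle of view α = 2·arctan(w/2f) with w = 53.7 mm and f = 402 mm.
w/2f = 0.06679; arctan(0.06679) ≈ 3.8212°, so α ≈ 7.6423°.

7.64°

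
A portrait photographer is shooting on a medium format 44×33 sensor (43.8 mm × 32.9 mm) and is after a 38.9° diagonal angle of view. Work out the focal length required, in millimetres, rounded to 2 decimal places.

Sensor diagonal = √(43.8² + 32.9²) = √3000.8500 ≈ 54.7800 mm.
From α = 2·arctan(d/2f) we get f = d / (2·tan(α/2)).
With d = 54.7800 mm and α/2 = 19.45°, tan(α/2) ≈ 0.35314, so f ≈ 54.7800 / 0.70627 ≈ 77.5620 mm.

77.56 mm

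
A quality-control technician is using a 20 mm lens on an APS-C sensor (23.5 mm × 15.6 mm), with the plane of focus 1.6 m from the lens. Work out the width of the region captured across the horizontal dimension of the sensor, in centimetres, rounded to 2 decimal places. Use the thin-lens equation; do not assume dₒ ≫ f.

185.65 cm

dₒ: 1.6 m = 1600 mm.
Similar triangles through the lens centre give W/dₒ = w/dᵢ; with 1/f = 1/dₒ + 1/dᵢ this gives W = w·(dₒ − f)/f.
W = 23.5 mm × (1600 − 20) / 20 = 23.5 × 79.0000 ≈ 1856.500 mm = 185.65 cm.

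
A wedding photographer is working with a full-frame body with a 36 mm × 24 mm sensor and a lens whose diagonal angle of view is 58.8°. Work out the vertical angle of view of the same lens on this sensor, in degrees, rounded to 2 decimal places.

34.71°

Sensor diagonal = √(36² + 24²) = √1872.0000 ≈ 43.2666 mm.
From the diagonal AOV: f = 43.2666 / (2·tan(29.4°)) = 43.2666 / 1.12694 ≈ 38.3929 mm.
Vertical AOV = 2·arctan(24 / (2 × 38.3929)) = 2·arctan(0.31256) ≈ 34.7141°.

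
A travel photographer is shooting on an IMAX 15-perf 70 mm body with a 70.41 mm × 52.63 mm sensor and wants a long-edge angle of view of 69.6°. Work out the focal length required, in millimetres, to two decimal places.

From α = 2·arctan(w/2f) we get f = w / (2·tan(α/2)).
With w = 70.41 mm and α/2 = 34.8°, tan(α/2) ≈ 0.69502, so f ≈ 70.41 / 1.39004 ≈ 50.6534 mm.

50.65 mm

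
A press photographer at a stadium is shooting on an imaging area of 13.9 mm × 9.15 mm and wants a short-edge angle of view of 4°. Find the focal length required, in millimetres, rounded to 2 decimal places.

From α = 2·arctan(h/2f) we get f = h / (2·tan(α/2)).
With h = 9.15 mm and α/2 = 2°, tan(α/2) ≈ 0.03492, so f ≈ 9.15 / 0.06984 ≈ 131.0109 mm.

131.01 mm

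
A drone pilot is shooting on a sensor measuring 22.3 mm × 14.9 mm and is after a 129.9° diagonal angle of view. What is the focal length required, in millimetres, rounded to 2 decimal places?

6.27 mm

Sensor diagonal = √(22.3² + 14.9²) = √719.3000 ≈ 26.8198 mm.
From α = 2·arctan(d/2f) we get f = d / (2·tan(α/2)).
With d = 26.8198 mm and α/2 = 64.95°, tan(α/2) ≈ 2.13963, so f ≈ 26.8198 / 4.27926 ≈ 6.2674 mm.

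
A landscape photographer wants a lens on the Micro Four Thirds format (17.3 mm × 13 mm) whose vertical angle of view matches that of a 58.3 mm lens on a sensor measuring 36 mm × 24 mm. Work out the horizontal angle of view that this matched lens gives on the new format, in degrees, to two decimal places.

Equal vertical AOV ⇒ f₂ = f₁ · 13/24 = 58.3 × 0.54167 ≈ 31.5792 mm.
Horizontal AOV on the new format = 2·arctan(17.3 / (2 × 31.5792)) = 2·arctan(0.27391) ≈ 30.6369°.

30.64°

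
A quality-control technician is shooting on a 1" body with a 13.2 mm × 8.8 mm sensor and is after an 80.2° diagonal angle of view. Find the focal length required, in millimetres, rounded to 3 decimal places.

9.420 mm

Sensor diagonal = √(13.2² + 8.8²) = √251.6800 ≈ 15.8644 mm.
From α = 2·arctan(d/2f) we get f = d / (2·tan(α/2)).
With d = 15.8644 mm and α/2 = 40.1°, tan(α/2) ≈ 0.84208, so f ≈ 15.8644 / 1.68416 ≈ 9.4198 mm.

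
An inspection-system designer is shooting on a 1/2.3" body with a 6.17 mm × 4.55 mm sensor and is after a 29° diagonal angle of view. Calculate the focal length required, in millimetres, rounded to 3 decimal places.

14.822 mm

Sensor diagonal = √(6.17² + 4.55²) = √58.7714 ≈ 7.6663 mm.
From α = 2·arctan(d/2f) we get f = d / (2·tan(α/2)).
With d = 7.6663 mm and α/2 = 14.5°, tan(α/2) ≈ 0.25862, so f ≈ 7.6663 / 0.51724 ≈ 14.8216 mm.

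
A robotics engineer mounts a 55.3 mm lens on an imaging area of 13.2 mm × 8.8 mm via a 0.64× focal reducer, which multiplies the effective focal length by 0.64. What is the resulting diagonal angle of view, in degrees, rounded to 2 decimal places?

Effective focal length f = 55.3 × 0.64 = 35.392 mm.
Sensor diagonal = √(13.2² + 8.8²) = √251.6800 ≈ 15.8644 mm.
α = 2·arctan(15.864 / (2 × 35.392)) = 2·arctan(0.22412) ≈ 25.2653°.

25.27°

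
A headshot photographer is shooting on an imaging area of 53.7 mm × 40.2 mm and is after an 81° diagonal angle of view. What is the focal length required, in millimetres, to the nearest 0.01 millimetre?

39.27 mm

Sensor diagonal = √(53.7² + 40.2²) = √4499.7300 ≈ 67.0800 mm.
From α = 2·arctan(d/2f) we get f = d / (2·tan(α/2)).
With d = 67.0800 mm and α/2 = 40.5°, tan(α/2) ≈ 0.85408, so f ≈ 67.0800 / 1.70816 ≈ 39.2703 mm.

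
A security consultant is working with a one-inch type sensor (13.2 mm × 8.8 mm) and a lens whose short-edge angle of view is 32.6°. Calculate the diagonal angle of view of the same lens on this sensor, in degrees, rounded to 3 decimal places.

55.594°

From the short-edge AOV: f = 8.8 / (2·tan(16.3°)) = 8.8 / 0.58484 ≈ 15.0468 mm.
Sensor diagonal = √(13.2² + 8.8²) = √251.6800 ≈ 15.8644 mm.
Diagonal AOV = 2·arctan(15.8644 / (2 × 15.0468)) = 2·arctan(0.52717) ≈ 55.5936°.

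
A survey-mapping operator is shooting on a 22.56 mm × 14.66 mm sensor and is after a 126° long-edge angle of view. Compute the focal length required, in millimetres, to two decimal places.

From α = 2·arctan(w/2f) we get f = w / (2·tan(α/2)).
With w = 22.56 mm and α/2 = 63°, tan(α/2) ≈ 1.96261, so f ≈ 22.56 / 3.92522 ≈ 5.7474 mm.

5.75 mm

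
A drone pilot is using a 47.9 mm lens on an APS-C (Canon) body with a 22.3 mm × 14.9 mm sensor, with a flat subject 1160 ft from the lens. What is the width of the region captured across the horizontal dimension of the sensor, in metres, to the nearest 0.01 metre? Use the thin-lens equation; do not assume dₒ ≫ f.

164.58 m

dₒ: 1160 ft × 304.8 mm/ft = 353567.99 mm.
Similar triangles through the lens centre give W/dₒ = w/dᵢ; with 1/f = 1/dₒ + 1/dᵢ this gives W = w·(dₒ − f)/f.
W = 22.3 mm × (353568 − 47.9) / 47.9 = 22.3 × 7380.3776 ≈ 164582.421 mm = 164.582 m.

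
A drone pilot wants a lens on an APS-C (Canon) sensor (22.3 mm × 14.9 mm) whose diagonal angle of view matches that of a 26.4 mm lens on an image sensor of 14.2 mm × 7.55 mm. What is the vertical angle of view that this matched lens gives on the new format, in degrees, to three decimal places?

Sensor diagonal = √(14.2² + 7.55²) = √258.6425 ≈ 16.0824 mm.
Sensor diagonal = √(22.3² + 14.9²) = √719.3000 ≈ 26.8198 mm.
Equal diagonal AOV ⇒ f₂ = f₁ · 26.8198/16.0824 = 26.4 × 1.66765 ≈ 44.0260 mm.
Vertical AOV on the new format = 2·arctan(14.9 / (2 × 44.0260)) = 2·arctan(0.16922) ≈ 19.2090°.

19.209°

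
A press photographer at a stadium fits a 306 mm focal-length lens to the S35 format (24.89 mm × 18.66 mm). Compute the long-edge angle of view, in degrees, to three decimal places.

Angle of view α = 2·arctan(w/2f) with w = 24.89 mm and f = 306 mm.
w/2f = 0.04067; arctan(0.04067) ≈ 2.3289°, so α ≈ 4.6579°.

4.658°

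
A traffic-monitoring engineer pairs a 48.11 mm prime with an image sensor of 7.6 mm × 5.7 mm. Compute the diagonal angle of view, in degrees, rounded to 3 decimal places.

Sensor diagonal = √(7.6² + 5.7²) = √90.2500 ≈ 9.5000 mm.
Angle of view α = 2·arctan(d/2f) with d = 9.5000 mm and f = 48.11 mm.
d/2f = 0.09873; arctan(0.09873) ≈ 5.6387°, so α ≈ 11.2773°.

11.277°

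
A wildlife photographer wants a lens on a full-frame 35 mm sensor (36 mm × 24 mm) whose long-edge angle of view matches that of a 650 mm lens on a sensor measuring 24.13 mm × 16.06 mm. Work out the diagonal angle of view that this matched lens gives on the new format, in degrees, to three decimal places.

2.556°

Equal long-edge AOV ⇒ f₂ = f₁ · 36/24.13 = 650 × 1.49192 ≈ 969.7472 mm.
Sensor diagonal = √(36² + 24²) = √1872.0000 ≈ 43.2666 mm.
Diagonal AOV on the new format = 2·arctan(43.2666 / (2 × 969.7472)) = 2·arctan(0.02231) ≈ 2.5559°.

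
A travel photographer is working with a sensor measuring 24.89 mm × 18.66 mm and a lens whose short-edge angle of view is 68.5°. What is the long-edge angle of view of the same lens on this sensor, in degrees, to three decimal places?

84.491°

From the short-edge AOV: f = 18.66 / (2·tan(34.25°)) = 18.66 / 1.36175 ≈ 13.7029 mm.
Long-edge AOV = 2·arctan(24.89 / (2 × 13.7029)) = 2·arctan(0.90820) ≈ 84.4914°.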